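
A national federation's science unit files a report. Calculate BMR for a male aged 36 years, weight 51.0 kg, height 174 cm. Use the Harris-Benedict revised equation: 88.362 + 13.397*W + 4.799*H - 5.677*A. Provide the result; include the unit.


Substituting values:
W term = 13.397 * 51.0 = 683.247
H term = 4.799 * 174 = 835.026
A term = 5.677 * 36 = 204.372
BMR = 1402.26 kcal/day

1402.26 kcal/day


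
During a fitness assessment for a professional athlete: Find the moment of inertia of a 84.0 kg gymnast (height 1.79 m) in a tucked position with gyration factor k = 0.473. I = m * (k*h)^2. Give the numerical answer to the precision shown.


Radius of gyration = 0.473 * 1.79 = 0.84667 m
I = 84.0 * 0.84667^2
= 84.0 * 0.71685
= 60.215 kg*m^2

60.215 kg*m^2


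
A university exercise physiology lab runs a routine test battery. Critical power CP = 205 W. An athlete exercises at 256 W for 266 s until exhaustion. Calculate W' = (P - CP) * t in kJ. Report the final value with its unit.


P - CP = 256 - 205 = 51 W
W' = 51 * 266 = 13566 J
= 13566 / 1000 = 13.566 kJ

13.566 kJ


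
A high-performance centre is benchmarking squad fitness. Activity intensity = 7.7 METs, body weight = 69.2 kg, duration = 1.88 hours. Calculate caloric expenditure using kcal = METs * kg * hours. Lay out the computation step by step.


kcal = 7.7 * 69.2 * 1.88
= 532.84 * 1.88
= 1001.74 kcal

1001.74 kcal


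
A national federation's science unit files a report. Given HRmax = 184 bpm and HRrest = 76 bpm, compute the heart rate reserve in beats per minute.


Heart rate reserve = maximum HR minus resting HR
HRR = 184 - 76 = 108 bpm

108 bpm


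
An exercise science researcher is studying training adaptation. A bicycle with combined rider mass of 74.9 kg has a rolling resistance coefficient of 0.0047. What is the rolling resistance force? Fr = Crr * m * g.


Fr = 0.0047 * 74.9 * 9.81
= 0.35203 * 9.81
= 3.453 N

3.453 N


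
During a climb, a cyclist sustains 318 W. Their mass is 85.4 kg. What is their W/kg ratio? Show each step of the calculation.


Power-to-weight = 318 W / 85.4 kg
= 3.724 W/kg

3.724 W/kg


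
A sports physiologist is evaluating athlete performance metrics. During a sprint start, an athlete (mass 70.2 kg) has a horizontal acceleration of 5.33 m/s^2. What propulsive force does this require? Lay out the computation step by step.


Propulsive force = mass * acceleration
= 70.2 kg * 5.33 m/s^2
= 374.17 N

374.17 N


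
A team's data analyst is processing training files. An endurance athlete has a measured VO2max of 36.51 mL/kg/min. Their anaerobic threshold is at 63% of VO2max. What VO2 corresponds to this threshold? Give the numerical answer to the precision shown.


Anaerobic threshold VO2 = VO2max * 63%
= 36.51 * 0.63
= 23.0 mL/kg/min

23.0 mL/kg/min


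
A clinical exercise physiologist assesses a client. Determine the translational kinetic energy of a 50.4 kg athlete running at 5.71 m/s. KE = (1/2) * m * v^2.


KE = 0.5 * m * v^2
= 0.5 * 50.4 * 5.71^2
= 0.5 * 50.4 * 32.6041
= 821.62 J

821.62 J


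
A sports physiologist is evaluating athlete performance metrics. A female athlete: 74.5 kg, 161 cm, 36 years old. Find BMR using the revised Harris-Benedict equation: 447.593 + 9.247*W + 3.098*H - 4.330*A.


Intercept = 447.593
Weight contribution = 9.247 * 74.5 = 688.9015
Height contribution = 3.098 * 161 = 498.778
Age contribution = 4.33 * 36 = 155.88
BMR = 447.593 + 688.9015 + 498.778 - 155.88
= 1479.39 kcal/day

1479.39 kcal/day


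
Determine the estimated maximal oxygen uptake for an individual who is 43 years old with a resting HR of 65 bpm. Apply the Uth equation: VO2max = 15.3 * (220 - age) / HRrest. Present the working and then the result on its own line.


HRmax = 220 - 43 = 177
VO2max = 15.3 * (177 / 65)
= 15.3 * 2.7231
= 41.66 mL/kg/min

41.66 mL/kg/min


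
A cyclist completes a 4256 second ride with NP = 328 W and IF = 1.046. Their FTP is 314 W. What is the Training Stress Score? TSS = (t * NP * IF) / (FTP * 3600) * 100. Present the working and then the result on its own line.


t * NP * IF = 4256 * 328 * 1.046 = 1460182.528
FTP * 3600 = 1130400
TSS = (1460182.528 / 1130400) * 100 = 129.17

129.17 TSS


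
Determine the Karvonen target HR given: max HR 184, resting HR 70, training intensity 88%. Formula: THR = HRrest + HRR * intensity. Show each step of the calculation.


HRR = HRmax - HRrest = 184 - 70 = 114
THR = 70 + 114 * 0.88
= 170.32 bpm

170.32 bpm


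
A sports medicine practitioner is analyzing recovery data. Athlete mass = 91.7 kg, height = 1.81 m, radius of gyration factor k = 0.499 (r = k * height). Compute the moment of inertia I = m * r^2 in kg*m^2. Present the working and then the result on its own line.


r = k * height = 0.499 * 1.81 = 0.90319 m
r^2 = 0.90319^2 = 0.815752
I = 91.7 * 0.815752 = 74.804 kg*m^2

74.804 kg*m^2


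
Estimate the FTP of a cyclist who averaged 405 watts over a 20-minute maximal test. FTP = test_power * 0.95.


FTP = 405 * 0.95 = 384.75 W

384.75 W


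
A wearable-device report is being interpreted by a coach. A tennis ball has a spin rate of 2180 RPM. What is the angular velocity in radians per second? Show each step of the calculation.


Convert RPM to rad/s: multiply by 2*pi and divide by 60
omega = 2180 * 2 * pi / 60
= 228.289 rad/s

228.289 rad/s


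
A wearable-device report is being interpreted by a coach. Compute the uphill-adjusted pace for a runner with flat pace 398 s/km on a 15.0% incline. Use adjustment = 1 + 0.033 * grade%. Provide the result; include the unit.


Adjustment factor = 1 + 0.033 * 15.0 = 1.495
Grade-adjusted pace = 398 * 1.495 = 595.01 s/km

595.01 s/km


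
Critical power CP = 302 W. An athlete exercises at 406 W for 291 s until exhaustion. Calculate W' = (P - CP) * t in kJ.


P - CP = 406 - 302 = 104 W
W' = 104 * 291 = 30264 J
= 30264 / 1000 = 30.264 kJ

30.264 kJ


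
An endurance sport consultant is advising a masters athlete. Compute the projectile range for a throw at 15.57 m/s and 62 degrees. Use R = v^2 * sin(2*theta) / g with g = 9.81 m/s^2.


Two times the angle = 124 degrees
sin(124) = 0.829038
R = 242.4249 * 0.829038 / 9.81 = 20.487 m

20.487 m


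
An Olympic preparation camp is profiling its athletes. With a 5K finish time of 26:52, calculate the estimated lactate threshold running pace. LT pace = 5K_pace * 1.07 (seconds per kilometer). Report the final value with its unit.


Race duration = 1612 s for 5 km
Average pace = 1612 / 5 = 322.4 s/km
LT pace = 322.4 * 1.07
= 344.97 s/km

344.97 s/km


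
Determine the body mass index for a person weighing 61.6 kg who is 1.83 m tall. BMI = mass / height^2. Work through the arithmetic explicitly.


BMI = mass / height^2
= 61.6 / 1.83^2
= 61.6 / 3.3489
= 18.39 kg/m^2

18.39 kg/m^2


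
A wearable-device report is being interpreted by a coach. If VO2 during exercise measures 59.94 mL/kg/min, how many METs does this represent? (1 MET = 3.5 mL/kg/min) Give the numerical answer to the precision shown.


METs = VO2 / 3.5 = 59.94 / 3.5 = 17.13

17.13 METs


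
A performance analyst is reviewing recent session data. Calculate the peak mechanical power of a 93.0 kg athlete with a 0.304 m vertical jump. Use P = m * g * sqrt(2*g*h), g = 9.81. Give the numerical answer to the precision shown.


First, sqrt(2gh) = sqrt(2 * 9.81 * 0.304)
= sqrt(5.96448) = 2.442228 m/s
Power = 93.0 * 9.81 * 2.442228 = 2228.12 W

2228.12 W


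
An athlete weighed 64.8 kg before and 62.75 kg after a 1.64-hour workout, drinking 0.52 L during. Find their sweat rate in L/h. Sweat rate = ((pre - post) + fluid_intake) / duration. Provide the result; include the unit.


Body mass change = 2.05 kg
Total sweat loss = 2.05 + 0.52 = 2.57 L
Rate = 2.57 / 1.64 = 1.567 L/h

1.567 L/h


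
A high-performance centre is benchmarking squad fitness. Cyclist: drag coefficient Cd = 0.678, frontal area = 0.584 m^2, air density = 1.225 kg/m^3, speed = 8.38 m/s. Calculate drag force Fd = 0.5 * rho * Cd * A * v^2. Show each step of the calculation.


v^2 = 8.38^2 = 70.2244
Fd = 0.5 * 1.225 * 0.678 * 0.584 * 70.2244
= 17.031 N

17.031 N


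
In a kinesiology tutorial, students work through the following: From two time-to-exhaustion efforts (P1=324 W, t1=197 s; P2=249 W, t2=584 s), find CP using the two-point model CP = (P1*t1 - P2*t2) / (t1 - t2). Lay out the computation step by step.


Work in trial 1 = 63828 J
Work in trial 2 = 145416 J
Delta work = -81588 J
Delta time = -387 s
CP = -81588 / -387 = 210.82 W

210.82 W


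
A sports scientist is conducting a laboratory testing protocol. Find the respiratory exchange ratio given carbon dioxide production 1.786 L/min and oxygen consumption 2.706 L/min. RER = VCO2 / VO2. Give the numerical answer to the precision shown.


VCO2 = 1.786 L/min
VO2 = 2.706 L/min
RER = 1.786 / 2.706 = 0.66

0.66


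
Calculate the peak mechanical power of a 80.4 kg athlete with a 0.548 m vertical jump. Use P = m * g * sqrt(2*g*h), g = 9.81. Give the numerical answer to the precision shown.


First, sqrt(2gh) = sqrt(2 * 9.81 * 0.548)
= sqrt(10.75176) = 3.278988 m/s
Power = 80.4 * 9.81 * 3.278988 = 2586.22 W

2586.22 W


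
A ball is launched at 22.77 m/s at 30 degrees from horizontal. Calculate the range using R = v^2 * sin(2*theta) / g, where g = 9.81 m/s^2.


sin(2 * 30) = sin(60) = 0.866025
v^2 = 22.77^2 = 518.4729
R = 518.4729 * 0.866025 / 9.81
= 45.771 m

45.771 m


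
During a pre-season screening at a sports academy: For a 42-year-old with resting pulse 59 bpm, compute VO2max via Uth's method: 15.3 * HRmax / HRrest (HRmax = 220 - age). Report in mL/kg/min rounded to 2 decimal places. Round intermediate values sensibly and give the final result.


Step 1: HRmax = 220 - 42 = 178 bpm
Step 2: Ratio = 178 / 59 = 3.0169
Step 3: VO2max = 15.3 * 3.0169 = 46.16 mL/kg/min

46.16 mL/kg/min


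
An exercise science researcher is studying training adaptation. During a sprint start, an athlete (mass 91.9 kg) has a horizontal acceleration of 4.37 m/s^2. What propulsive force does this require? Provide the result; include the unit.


Propulsive force = mass * acceleration
= 91.9 kg * 4.37 m/s^2
= 401.6 N

401.6 N


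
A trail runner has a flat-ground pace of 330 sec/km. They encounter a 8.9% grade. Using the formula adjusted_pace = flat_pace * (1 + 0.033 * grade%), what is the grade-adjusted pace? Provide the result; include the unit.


Grade factor = 1 + 0.033 * 8.9 = 1.2937
Adjusted = 330 * 1.2937 = 426.92 sec/km

426.92 s/km


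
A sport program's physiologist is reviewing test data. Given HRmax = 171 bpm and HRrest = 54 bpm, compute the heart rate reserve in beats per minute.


Heart rate reserve = maximum HR minus resting HR
HRR = 171 - 54 = 117 bpm

117 bpm


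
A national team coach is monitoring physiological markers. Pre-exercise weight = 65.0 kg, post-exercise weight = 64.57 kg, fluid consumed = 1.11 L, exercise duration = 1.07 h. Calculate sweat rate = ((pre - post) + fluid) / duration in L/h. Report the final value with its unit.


Weight loss = 65.0 - 64.57 = 0.43 kg (approx L)
Total sweat = 0.43 + 1.11 = 1.54 L
Sweat rate = 1.54 / 1.07 = 1.439 L/h

1.439 L/h


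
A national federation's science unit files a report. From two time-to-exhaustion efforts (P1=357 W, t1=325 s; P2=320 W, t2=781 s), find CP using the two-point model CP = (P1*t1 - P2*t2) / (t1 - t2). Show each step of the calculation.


Work in trial 1 = 116025 J
Work in trial 2 = 249920 J
Delta work = -133895 J
Delta time = -456 s
CP = -133895 / -456 = 293.63 W

293.63 W


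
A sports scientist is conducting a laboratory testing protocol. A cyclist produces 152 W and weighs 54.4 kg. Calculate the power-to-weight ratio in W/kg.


P/W = power / mass
= 152 / 54.4
= 2.794 W/kg

2.794 W/kg


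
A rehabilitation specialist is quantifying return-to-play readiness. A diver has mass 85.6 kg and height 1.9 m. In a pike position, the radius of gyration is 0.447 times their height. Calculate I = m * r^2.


r = 0.447 * 1.9 = 0.8493 m
I = m * r^2 = 85.6 * 0.72131 = 61.744 kg*m^2

61.744 kg*m^2


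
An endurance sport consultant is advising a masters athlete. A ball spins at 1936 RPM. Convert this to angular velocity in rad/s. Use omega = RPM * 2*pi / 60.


omega = 1936 * 2 * pi / 60
= 1936 * 6.28318531 / 60
= 12164.247 / 60
= 202.737 rad/s

202.737 rad/s


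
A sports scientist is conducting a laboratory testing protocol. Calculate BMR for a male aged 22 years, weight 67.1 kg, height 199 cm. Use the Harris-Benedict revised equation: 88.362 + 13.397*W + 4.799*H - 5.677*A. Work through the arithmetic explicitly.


Substituting values:
W term = 13.397 * 67.1 = 898.9387
H term = 4.799 * 199 = 955.001
A term = 5.677 * 22 = 124.894
BMR = 1817.41 kcal/day

1817.41 kcal/day


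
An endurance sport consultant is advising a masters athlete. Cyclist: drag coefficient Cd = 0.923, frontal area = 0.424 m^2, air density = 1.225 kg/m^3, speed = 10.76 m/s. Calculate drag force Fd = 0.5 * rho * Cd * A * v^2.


v^2 = 10.76^2 = 115.7776
Fd = 0.5 * 1.225 * 0.923 * 0.424 * 115.7776
= 27.752 N

27.752 N


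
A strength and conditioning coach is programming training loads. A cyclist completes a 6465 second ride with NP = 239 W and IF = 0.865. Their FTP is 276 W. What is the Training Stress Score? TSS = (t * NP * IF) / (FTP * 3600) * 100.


t * NP * IF = 6465 * 239 * 0.865 = 1336541.775
FTP * 3600 = 993600
TSS = (1336541.775 / 993600) * 100 = 134.52

134.52 TSS


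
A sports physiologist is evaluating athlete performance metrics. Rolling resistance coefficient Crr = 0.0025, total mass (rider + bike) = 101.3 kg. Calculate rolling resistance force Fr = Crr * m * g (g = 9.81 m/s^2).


Fr = Crr * m * g
= 0.0025 * 101.3 * 9.81
= 2.484 N

2.484 N


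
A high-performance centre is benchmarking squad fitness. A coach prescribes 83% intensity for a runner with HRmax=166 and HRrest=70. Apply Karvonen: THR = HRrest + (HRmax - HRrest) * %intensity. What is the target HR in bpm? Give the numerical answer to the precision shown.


Heart rate reserve = 166 - 70 = 96
Intensity fraction = 83 / 100 = 0.83
THR = 70 + 96 * 0.83 = 149.68 bpm

149.68 bpm


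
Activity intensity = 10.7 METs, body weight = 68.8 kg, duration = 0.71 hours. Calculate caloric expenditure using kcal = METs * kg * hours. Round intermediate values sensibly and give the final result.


kcal = 10.7 * 68.8 * 0.71
= 736.16 * 0.71
= 522.67 kcal

522.67 kcal


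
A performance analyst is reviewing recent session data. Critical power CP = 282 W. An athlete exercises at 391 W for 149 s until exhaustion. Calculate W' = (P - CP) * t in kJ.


P - CP = 391 - 282 = 109 W
W' = 109 * 149 = 16241 J
= 16241 / 1000 = 16.241 kJ

16.241 kJ


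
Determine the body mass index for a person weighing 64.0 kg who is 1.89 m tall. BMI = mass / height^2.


BMI = mass / height^2
= 64.0 / 1.89^2
= 64.0 / 3.5721
= 17.92 kg/m^2

17.92 kg/m^2


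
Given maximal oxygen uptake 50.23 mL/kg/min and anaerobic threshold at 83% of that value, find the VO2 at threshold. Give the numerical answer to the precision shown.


Percentage as decimal = 0.83
VO2 at AT = 50.23 * 0.83 = 41.69 mL/kg/min

41.69 mL/kg/min


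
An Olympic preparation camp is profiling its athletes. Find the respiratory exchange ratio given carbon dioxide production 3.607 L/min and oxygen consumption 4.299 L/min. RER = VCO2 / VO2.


VCO2 = 3.607 L/min
VO2 = 4.299 L/min
RER = 3.607 / 4.299 = 0.839

0.839


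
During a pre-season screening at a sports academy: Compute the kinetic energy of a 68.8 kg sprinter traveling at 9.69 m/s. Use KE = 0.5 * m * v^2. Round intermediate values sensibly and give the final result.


Velocity squared = 93.8961
KE = 0.5 * 68.8 * 93.8961 = 3230.03 J

3230.03 J


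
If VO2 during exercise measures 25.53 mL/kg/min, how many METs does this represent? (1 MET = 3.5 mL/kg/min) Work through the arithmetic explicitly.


METs = VO2 / 3.5 = 25.53 / 3.5 = 7.29

7.29 METs


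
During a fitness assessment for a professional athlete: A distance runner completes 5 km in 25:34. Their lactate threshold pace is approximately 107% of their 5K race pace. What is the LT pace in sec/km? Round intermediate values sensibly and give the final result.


Convert to seconds: 25 min 34 s = 1534 s
Pace per km = 1534 / 5 = 306.8 s/km
LT pace = 306.8 * 1.07 = 328.28 s/km

328.28 s/km


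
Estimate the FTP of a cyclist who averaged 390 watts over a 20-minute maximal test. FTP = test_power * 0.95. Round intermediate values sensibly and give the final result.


FTP = 390 * 0.95 = 370.5 W

370.5 W


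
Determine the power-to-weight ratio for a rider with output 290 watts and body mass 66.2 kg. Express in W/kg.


P/W = 290 / 66.2 = 4.381 W/kg

4.381 W/kg


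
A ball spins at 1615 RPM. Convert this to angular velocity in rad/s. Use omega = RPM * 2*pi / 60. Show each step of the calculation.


omega = 1615 * 2 * pi / 60
= 1615 * 6.28318531 / 60
= 10147.344 / 60
= 169.122 rad/s

169.122 rad/s


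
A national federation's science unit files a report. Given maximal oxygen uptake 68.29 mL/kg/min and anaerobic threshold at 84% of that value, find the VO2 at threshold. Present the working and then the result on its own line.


Percentage as decimal = 0.84
VO2 at AT = 68.29 * 0.84 = 57.36 mL/kg/min

57.36 mL/kg/min


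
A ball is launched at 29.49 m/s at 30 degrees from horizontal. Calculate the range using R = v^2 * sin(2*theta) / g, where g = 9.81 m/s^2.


sin(2 * 30) = sin(60) = 0.866025
v^2 = 29.49^2 = 869.6601
R = 869.6601 * 0.866025 / 9.81
= 76.773 m

76.773 m


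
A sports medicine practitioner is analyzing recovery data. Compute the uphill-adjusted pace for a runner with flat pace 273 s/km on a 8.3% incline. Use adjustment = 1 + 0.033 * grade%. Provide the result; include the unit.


Adjustment factor = 1 + 0.033 * 8.3 = 1.2739
Grade-adjusted pace = 273 * 1.2739 = 347.77 s/km

347.77 s/km


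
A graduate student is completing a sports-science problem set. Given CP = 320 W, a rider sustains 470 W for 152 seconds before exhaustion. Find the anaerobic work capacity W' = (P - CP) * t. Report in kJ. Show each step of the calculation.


Excess power = 470 - 320 = 150 W
Work above CP = 150 * 152 = 22800 J
W' = 22.8 kJ

22.8 kJ


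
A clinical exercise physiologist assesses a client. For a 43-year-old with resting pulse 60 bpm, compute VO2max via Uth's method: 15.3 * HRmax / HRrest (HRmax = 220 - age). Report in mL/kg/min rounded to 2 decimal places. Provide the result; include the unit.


Step 1: HRmax = 220 - 43 = 177 bpm
Step 2: Ratio = 177 / 60 = 2.95
Step 3: VO2max = 15.3 * 2.95 = 45.14 mL/kg/min

45.14 mL/kg/min


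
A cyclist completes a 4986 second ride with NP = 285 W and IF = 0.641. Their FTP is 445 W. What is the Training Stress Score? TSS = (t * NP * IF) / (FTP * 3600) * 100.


t * NP * IF = 4986 * 285 * 0.641 = 910867.41
FTP * 3600 = 1602000
TSS = (910867.41 / 1602000) * 100 = 56.86

56.86 TSS


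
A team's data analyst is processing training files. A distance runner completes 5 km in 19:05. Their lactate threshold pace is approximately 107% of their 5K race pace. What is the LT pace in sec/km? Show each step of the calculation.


Convert to seconds: 19 min 5 s = 1145 s
Pace per km = 1145 / 5 = 229.0 s/km
LT pace = 229.0 * 1.07 = 245.03 s/km

245.03 s/km


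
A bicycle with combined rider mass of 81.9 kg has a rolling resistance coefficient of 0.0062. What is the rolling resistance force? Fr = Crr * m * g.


Fr = 0.0062 * 81.9 * 9.81
= 0.50778 * 9.81
= 4.981 N

4.981 N


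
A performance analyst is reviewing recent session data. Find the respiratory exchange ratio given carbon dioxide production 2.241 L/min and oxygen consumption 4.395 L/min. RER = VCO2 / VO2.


VCO2 = 2.241 L/min
VO2 = 4.395 L/min
RER = 2.241 / 4.395 = 0.5099

0.5099


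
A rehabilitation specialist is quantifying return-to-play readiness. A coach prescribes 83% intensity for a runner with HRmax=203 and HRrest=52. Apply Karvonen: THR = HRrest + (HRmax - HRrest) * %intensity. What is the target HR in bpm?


Heart rate reserve = 203 - 52 = 151
Intensity fraction = 83 / 100 = 0.83
THR = 52 + 151 * 0.83 = 177.33 bpm

177.33 bpm


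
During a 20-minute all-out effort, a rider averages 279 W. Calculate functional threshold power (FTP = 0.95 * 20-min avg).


FTP = 0.95 * 279
= 265.05 W

265.05 W


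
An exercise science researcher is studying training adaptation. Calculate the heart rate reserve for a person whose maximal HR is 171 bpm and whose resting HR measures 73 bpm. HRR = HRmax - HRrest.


HRmax = 171 bpm
HRrest = 73 bpm
HRR = 171 - 73 = 98 bpm

98 bpm


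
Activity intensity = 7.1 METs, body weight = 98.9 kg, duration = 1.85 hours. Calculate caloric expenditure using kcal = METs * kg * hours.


kcal = 7.1 * 98.9 * 1.85
= 702.19 * 1.85
= 1299.05 kcal

1299.05 kcal


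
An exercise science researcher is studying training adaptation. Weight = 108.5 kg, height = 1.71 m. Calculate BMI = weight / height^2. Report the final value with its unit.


height^2 = 1.71^2 = 2.9241
BMI = 108.5 / 2.9241 = 37.11 kg/m^2

37.11 kg/m^2


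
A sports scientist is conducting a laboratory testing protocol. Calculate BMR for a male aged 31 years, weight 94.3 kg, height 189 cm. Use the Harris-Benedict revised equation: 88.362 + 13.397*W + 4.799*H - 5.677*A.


Substituting values:
W term = 13.397 * 94.3 = 1263.3371
H term = 4.799 * 189 = 907.011
A term = 5.677 * 31 = 175.987
BMR = 2082.72 kcal/day

2082.72 kcal/day


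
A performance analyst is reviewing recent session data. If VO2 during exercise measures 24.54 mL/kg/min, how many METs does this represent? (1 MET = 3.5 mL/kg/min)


METs = VO2 / 3.5 = 24.54 / 3.5 = 7.01

7.01 METs


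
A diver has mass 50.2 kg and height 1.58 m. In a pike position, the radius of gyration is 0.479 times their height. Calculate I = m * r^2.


r = 0.479 * 1.58 = 0.75682 m
I = m * r^2 = 50.2 * 0.572777 = 28.753 kg*m^2

28.753 kg*m^2


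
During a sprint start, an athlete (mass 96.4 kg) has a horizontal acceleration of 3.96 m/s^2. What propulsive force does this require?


Propulsive force = mass * acceleration
= 96.4 kg * 3.96 m/s^2
= 381.74 N

381.74 N


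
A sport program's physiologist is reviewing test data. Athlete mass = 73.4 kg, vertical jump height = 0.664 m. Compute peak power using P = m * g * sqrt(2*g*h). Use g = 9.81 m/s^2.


sqrt(2 * 9.81 * 0.664) = sqrt(13.02768) = 3.609388 m/s
P = 73.4 * 9.81 * 3.609388
= 2598.95 W

2598.95 W


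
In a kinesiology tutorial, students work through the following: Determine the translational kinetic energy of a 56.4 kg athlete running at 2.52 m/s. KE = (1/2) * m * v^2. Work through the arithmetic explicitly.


KE = 0.5 * m * v^2
= 0.5 * 56.4 * 2.52^2
= 0.5 * 56.4 * 6.3504
= 179.08 J

179.08 J


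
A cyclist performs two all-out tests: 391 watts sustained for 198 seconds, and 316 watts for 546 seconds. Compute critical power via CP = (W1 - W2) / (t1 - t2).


W1 = P1 * t1 = 391 * 198 = 77418 J
W2 = P2 * t2 = 316 * 546 = 172536 J
CP = (77418 - 172536) / (198 - 546)
= 273.33 W

273.33 W


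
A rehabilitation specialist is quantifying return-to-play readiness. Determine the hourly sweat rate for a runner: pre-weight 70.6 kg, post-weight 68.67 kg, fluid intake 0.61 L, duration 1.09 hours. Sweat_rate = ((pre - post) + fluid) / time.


Mass lost = 70.6 - 68.67 = 1.93 kg
Add fluid consumed: 1.93 + 0.61 = 2.54 L total sweat
Sweat rate = 2.54 / 1.09 = 2.33 L/h

2.33 L/h


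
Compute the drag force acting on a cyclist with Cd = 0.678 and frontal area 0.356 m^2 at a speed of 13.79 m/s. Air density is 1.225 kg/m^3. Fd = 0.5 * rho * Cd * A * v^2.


Step 1: v^2 = 190.1641
Step 2: Fd = 0.5 * 1.225 * 0.678 * 0.356 * 190.1641
= 28.113 N

28.113 N


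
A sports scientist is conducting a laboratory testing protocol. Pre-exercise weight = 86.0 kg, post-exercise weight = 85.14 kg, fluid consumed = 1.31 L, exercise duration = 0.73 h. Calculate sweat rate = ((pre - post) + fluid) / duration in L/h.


Weight loss = 86.0 - 85.14 = 0.86 kg (approx L)
Total sweat = 0.86 + 1.31 = 2.17 L
Sweat rate = 2.17 / 0.73 = 2.973 L/h

2.973 L/h


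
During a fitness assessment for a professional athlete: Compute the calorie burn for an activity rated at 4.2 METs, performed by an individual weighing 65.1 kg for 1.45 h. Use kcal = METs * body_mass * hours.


Product of METs and mass = 4.2 * 65.1 = 273.42
Total kcal = 273.42 * 1.45 = 396.46 kcal

396.46 kcal


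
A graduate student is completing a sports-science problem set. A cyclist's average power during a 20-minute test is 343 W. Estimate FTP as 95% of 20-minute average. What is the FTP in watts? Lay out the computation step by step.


FTP = 20-min power * 0.95
= 343 * 0.95
= 325.85 W

325.85 W


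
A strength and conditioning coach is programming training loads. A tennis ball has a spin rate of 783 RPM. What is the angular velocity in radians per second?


Convert RPM to rad/s: multiply by 2*pi and divide by 60
omega = 783 * 2 * pi / 60
= 81.996 rad/s

81.996 rad/s


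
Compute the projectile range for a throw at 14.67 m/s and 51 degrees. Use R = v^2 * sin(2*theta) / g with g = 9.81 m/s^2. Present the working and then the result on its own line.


Two times the angle = 102 degrees
sin(102) = 0.978148
R = 215.2089 * 0.978148 / 9.81 = 21.458 m

21.458 m


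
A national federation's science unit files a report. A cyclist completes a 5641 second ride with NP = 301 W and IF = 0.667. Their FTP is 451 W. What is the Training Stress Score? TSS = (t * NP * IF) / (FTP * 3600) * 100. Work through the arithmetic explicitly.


t * NP * IF = 5641 * 301 * 0.667 = 1132526.647
FTP * 3600 = 1623600
TSS = (1132526.647 / 1623600) * 100 = 69.75

69.75 TSS


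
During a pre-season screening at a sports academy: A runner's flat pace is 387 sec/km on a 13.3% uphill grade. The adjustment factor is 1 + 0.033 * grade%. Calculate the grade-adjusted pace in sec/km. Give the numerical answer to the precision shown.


Factor = 1 + 0.033 * 13.3 = 1.4389
Adjusted pace = 387 * 1.4389
= 556.85 sec/km

556.85 s/km


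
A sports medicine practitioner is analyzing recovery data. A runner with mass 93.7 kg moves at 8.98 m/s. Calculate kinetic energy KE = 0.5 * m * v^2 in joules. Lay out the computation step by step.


v^2 = 8.98^2 = 80.6404
KE = 0.5 * 93.7 * 80.6404
= 3778.0 J

3778.0 J


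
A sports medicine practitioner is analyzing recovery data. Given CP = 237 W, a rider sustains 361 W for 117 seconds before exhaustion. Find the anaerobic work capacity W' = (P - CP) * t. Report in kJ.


Excess power = 361 - 237 = 124 W
Work above CP = 124 * 117 = 14508 J
W' = 14.508 kJ

14.508 kJ


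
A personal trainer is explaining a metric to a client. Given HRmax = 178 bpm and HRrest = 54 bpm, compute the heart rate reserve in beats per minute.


Heart rate reserve = maximum HR minus resting HR
HRR = 178 - 54 = 124 bpm

124 bpm


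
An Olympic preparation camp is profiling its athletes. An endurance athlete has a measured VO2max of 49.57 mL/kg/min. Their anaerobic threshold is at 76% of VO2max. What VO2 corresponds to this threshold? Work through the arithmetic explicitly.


Anaerobic threshold VO2 = VO2max * 76%
= 49.57 * 0.76
= 37.67 mL/kg/min

37.67 mL/kg/min


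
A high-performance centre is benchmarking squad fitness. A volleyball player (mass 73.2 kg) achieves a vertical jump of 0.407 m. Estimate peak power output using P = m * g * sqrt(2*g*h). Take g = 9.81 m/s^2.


2 * g * h = 2 * 9.81 * 0.407 = 7.98534
sqrt(7.98534) = 2.825834 m/s
P = 73.2 * 9.81 * 2.825834 = 2029.21 W

2029.21 W


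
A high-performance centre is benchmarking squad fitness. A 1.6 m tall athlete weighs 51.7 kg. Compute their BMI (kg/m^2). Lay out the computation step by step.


height^2 = 2.56 m^2
BMI = 51.7 / 2.56 = 20.2 kg/m^2

20.2 kg/m^2


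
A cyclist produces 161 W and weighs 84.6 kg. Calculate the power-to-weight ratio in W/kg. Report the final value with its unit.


P/W = power / mass
= 161 / 84.6
= 1.903 W/kg

1.903 W/kg


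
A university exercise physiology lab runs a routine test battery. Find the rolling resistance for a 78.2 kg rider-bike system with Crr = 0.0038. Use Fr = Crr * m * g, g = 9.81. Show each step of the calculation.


m * g = 78.2 * 9.81 = 767.142 N
Fr = 0.0038 * 767.142 = 2.915 N

2.915 N


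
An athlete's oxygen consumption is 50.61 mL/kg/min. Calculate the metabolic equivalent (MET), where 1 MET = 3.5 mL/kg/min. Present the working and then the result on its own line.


MET = VO2 / 3.5
= 50.61 / 3.5
= 14.46 METs

14.46 METs


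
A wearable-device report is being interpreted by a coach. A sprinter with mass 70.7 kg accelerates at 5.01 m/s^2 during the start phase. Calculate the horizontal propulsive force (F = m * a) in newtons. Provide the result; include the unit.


F = m * a
= 70.7 * 5.01
= 354.21 N

354.21 N


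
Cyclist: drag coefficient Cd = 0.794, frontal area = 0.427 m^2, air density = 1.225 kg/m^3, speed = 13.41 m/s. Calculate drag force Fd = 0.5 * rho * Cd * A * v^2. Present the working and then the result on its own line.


v^2 = 13.41^2 = 179.8281
Fd = 0.5 * 1.225 * 0.794 * 0.427 * 179.8281
= 37.343 N

37.343 N


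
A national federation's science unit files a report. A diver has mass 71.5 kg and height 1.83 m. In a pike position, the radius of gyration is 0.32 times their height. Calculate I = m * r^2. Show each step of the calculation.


r = 0.32 * 1.83 = 0.5856 m
I = m * r^2 = 71.5 * 0.342927 = 24.519 kg*m^2

24.519 kg*m^2


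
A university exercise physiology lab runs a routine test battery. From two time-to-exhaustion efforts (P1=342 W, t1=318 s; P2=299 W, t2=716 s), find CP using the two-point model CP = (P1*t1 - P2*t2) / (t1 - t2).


Work in trial 1 = 108756 J
Work in trial 2 = 214084 J
Delta work = -105328 J
Delta time = -398 s
CP = -105328 / -398 = 264.64 W

264.64 W


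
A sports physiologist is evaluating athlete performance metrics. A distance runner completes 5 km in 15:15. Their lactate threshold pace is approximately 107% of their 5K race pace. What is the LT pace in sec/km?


Convert to seconds: 15 min 15 s = 915 s
Pace per km = 915 / 5 = 183.0 s/km
LT pace = 183.0 * 1.07 = 195.81 s/km

195.81 s/km


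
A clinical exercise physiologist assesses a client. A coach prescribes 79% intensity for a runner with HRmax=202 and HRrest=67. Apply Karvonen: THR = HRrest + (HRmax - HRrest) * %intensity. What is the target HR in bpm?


Heart rate reserve = 202 - 67 = 135
Intensity fraction = 79 / 100 = 0.79
THR = 67 + 135 * 0.79 = 173.65 bpm

173.65 bpm


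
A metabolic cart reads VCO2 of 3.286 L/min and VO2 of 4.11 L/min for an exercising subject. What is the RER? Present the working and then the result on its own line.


RER = VCO2 / VO2 = 3.286 / 4.11 = 0.7995

0.7995


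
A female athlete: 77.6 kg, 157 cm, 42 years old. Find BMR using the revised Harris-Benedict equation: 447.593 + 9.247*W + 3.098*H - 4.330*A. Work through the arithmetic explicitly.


Intercept = 447.593
Weight contribution = 9.247 * 77.6 = 717.5672
Height contribution = 3.098 * 157 = 486.386
Age contribution = 4.33 * 42 = 181.86
BMR = 447.593 + 717.5672 + 486.386 - 181.86
= 1469.69 kcal/day

1469.69 kcal/day


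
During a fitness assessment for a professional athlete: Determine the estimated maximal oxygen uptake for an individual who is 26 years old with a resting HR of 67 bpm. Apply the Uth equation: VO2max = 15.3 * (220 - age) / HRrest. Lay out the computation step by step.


HRmax = 220 - 26 = 194
VO2max = 15.3 * (194 / 67)
= 15.3 * 2.8955
= 44.3 mL/kg/min

44.3 mL/kg/min


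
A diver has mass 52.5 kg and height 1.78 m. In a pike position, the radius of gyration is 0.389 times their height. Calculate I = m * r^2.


r = 0.389 * 1.78 = 0.69242 m
I = m * r^2 = 52.5 * 0.479445 = 25.171 kg*m^2

25.171 kg*m^2


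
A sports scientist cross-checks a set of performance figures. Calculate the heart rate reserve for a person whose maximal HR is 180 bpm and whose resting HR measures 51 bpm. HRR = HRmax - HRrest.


HRmax = 180 bpm
HRrest = 51 bpm
HRR = 180 - 51 = 129 bpm

129 bpm


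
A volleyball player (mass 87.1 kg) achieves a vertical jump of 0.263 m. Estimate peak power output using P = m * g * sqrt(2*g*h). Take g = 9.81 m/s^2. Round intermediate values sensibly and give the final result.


2 * g * h = 2 * 9.81 * 0.263 = 5.16006
sqrt(5.16006) = 2.271577 m/s
P = 87.1 * 9.81 * 2.271577 = 1940.95 W

1940.95 W


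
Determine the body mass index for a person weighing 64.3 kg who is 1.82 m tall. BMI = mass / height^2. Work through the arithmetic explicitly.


BMI = mass / height^2
= 64.3 / 1.82^2
= 64.3 / 3.3124
= 19.41 kg/m^2

19.41 kg/m^2


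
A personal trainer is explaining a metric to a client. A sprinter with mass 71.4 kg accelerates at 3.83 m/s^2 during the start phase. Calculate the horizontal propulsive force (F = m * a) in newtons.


F = m * a
= 71.4 * 3.83
= 273.46 N

273.46 N


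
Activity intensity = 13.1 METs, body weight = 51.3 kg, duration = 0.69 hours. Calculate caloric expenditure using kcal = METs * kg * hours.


kcal = 13.1 * 51.3 * 0.69
= 672.03 * 0.69
= 463.7 kcal

463.7 kcal


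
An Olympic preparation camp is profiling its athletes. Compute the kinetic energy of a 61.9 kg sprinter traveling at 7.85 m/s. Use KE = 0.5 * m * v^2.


Velocity squared = 61.6225
KE = 0.5 * 61.9 * 61.6225 = 1907.22 J

1907.22 J


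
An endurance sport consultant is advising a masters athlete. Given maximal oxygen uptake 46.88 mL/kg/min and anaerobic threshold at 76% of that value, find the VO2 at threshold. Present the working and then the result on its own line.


Percentage as decimal = 0.76
VO2 at AT = 46.88 * 0.76 = 35.63 mL/kg/min

35.63 mL/kg/min


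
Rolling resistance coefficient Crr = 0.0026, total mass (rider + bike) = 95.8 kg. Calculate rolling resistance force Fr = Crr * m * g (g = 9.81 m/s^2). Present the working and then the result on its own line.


Fr = Crr * m * g
= 0.0026 * 95.8 * 9.81
= 2.443 N

2.443 N


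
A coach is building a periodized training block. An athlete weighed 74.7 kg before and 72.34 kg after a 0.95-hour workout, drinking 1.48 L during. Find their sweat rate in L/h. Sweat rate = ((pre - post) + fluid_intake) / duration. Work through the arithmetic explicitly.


Body mass change = 2.36 kg
Total sweat loss = 2.36 + 1.48 = 3.84 L
Rate = 3.84 / 0.95 = 4.042 L/h

4.042 L/h


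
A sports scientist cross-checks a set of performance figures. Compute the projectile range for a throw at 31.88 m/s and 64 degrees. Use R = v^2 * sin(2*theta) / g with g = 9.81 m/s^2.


Two times the angle = 128 degrees
sin(128) = 0.788011
R = 1016.3344 * 0.788011 / 9.81 = 81.639 m

81.639 m


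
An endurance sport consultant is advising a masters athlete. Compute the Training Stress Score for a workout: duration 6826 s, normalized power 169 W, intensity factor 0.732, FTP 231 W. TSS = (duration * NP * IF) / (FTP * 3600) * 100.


Product = 6826 * 169 * 0.732 = 844430.808
Base = 231 * 3600 = 831600
TSS = 844430.808 / 831600 * 100 = 101.54

101.54 TSS


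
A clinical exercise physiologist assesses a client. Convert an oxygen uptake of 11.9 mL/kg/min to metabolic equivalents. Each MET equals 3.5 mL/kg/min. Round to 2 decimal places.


One MET = 3.5 mL/kg/min
Number of METs = 11.9 / 3.5
= 3.4 METs

3.4 METs


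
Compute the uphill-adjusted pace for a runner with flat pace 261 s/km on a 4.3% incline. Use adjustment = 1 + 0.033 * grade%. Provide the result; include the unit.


Adjustment factor = 1 + 0.033 * 4.3 = 1.1419
Grade-adjusted pace = 261 * 1.1419 = 298.04 s/km

298.04 s/km


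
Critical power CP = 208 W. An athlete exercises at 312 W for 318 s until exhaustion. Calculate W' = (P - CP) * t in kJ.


P - CP = 312 - 208 = 104 W
W' = 104 * 318 = 33072 J
= 33072 / 1000 = 33.072 kJ

33.072 kJ


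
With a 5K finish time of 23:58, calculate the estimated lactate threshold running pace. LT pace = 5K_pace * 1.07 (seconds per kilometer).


Race duration = 1438 s for 5 km
Average pace = 1438 / 5 = 287.6 s/km
LT pace = 287.6 * 1.07
= 307.73 s/km

307.73 s/km


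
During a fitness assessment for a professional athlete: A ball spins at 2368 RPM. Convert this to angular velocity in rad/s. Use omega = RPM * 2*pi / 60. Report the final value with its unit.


omega = 2368 * 2 * pi / 60
= 2368 * 6.28318531 / 60
= 14878.583 / 60
= 247.976 rad/s

247.976 rad/s


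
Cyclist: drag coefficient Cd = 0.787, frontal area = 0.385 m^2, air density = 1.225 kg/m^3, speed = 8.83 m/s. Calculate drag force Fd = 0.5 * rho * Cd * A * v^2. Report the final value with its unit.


v^2 = 8.83^2 = 77.9689
Fd = 0.5 * 1.225 * 0.787 * 0.385 * 77.9689
= 14.47 N

14.47 N


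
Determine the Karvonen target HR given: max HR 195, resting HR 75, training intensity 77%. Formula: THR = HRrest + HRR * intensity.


HRR = HRmax - HRrest = 195 - 75 = 120
THR = 75 + 120 * 0.77
= 167.4 bpm

167.4 bpm


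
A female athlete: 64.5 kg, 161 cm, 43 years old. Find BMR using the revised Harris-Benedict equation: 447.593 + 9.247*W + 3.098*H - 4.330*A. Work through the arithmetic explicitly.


Intercept = 447.593
Weight contribution = 9.247 * 64.5 = 596.4315
Height contribution = 3.098 * 161 = 498.778
Age contribution = 4.33 * 43 = 186.19
BMR = 447.593 + 596.4315 + 498.778 - 186.19
= 1356.61 kcal/day

1356.61 kcal/day


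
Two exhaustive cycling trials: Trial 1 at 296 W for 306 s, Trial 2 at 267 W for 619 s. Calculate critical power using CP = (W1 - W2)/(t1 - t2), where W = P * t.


W1 = 296 * 306 = 90576 J
W2 = 267 * 619 = 165273 J
CP = (90576 - 165273) / (306 - 619)
= -74697 / -313
= 238.65 W

238.65 W


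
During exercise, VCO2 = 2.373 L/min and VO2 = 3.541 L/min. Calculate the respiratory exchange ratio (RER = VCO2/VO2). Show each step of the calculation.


RER = VCO2 / VO2
= 2.373 / 3.541
= 0.6701

0.6701


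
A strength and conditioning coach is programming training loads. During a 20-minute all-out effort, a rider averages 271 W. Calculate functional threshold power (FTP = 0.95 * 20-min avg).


FTP = 0.95 * 271
= 257.45 W

257.45 W


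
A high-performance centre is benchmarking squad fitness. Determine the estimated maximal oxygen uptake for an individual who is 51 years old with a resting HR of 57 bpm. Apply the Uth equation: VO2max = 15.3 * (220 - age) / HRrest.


HRmax = 220 - 51 = 169
VO2max = 15.3 * (169 / 57)
= 15.3 * 2.9649
= 45.36 mL/kg/min

45.36 mL/kg/min


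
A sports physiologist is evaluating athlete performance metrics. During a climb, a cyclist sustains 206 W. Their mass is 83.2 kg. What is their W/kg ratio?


Power-to-weight = 206 W / 83.2 kg
= 2.476 W/kg

2.476 W/kg


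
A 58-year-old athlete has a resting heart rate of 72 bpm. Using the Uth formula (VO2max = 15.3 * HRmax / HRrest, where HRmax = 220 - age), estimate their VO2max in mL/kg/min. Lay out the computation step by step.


HRmax = 220 - 58 = 162 bpm
Ratio = HRmax / HRrest = 162 / 72 = 2.25
VO2max = 15.3 * 2.25 = 34.43 mL/kg/min

34.43 mL/kg/min


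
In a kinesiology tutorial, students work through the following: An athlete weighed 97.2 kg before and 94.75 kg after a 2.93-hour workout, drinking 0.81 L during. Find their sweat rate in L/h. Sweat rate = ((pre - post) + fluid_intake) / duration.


Body mass change = 2.45 kg
Total sweat loss = 2.45 + 0.81 = 3.26 L
Rate = 3.26 / 2.93 = 1.113 L/h

1.113 L/h


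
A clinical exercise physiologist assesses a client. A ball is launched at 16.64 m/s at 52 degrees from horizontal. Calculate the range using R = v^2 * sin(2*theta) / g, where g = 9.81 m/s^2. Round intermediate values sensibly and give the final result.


sin(2 * 52) = sin(104) = 0.970296
v^2 = 16.64^2 = 276.8896
R = 276.8896 * 0.970296 / 9.81
= 27.387 m

27.387 m
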